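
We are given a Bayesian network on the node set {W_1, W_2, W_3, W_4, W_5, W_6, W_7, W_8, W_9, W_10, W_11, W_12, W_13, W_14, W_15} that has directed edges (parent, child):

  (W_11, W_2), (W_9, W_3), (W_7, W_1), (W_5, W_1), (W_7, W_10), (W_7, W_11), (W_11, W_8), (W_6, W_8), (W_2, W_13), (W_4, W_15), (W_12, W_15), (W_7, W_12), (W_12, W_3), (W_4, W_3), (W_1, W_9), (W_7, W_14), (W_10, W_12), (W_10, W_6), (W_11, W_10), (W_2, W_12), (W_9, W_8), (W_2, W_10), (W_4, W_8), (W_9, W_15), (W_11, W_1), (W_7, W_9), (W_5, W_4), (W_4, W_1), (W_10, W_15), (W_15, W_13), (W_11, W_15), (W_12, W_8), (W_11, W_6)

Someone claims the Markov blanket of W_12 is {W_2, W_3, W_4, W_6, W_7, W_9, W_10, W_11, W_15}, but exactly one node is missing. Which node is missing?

W_8

Recall MB(v) = parents ∪ children ∪ spouses, where spouses are the other parents of v's children.
Pa(W_12) = {W_2, W_7, W_10}.
Children of W_12: W_3, W_8, W_15.
Parents of each child, excluding W_12:
  W_15: W_4, W_9, W_10, W_11
  W_8: W_4, W_6, W_9, W_11
  W_3: W_4, W_9
MB(W_12) = {W_2, W_3, W_4, W_6, W_7, W_8, W_9, W_10, W_11, W_15}.
Comparing with the claimed set, W_8 is missing.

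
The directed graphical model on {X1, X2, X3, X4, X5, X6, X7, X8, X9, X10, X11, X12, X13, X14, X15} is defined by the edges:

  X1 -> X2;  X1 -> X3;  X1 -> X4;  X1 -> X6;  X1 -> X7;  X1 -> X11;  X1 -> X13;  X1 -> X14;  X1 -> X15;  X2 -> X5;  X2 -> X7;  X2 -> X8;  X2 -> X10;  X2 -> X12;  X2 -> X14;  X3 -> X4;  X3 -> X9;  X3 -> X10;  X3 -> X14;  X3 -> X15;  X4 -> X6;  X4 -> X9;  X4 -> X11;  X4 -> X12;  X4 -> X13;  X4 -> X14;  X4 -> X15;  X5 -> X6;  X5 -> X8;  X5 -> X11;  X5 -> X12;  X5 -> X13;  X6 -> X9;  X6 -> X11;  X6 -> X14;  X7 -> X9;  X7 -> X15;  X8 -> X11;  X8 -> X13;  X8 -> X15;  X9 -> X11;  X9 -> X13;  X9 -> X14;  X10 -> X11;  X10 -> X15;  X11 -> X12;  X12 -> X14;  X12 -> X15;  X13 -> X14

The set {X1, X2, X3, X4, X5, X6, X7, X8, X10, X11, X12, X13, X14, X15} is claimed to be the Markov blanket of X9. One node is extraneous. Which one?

X15

Pa(X9) = {X3, X4, X6, X7}.
Ch(X9) = {X11, X13, X14}.
Co-parents of X9 (other parents of its children):
  X11 also has parents X1, X4, X5, X6, X8, X10.
  X13 also has parents X1, X4, X5, X8.
  X14 also has parents X1, X2, X3, X4, X6, X12, X13.
MB(X9) = {X1, X2, X3, X4, X5, X6, X7, X8, X10, X11, X12, X13, X14}.
X15 is neither a parent, child, nor co-parent of X9, so it does not belong.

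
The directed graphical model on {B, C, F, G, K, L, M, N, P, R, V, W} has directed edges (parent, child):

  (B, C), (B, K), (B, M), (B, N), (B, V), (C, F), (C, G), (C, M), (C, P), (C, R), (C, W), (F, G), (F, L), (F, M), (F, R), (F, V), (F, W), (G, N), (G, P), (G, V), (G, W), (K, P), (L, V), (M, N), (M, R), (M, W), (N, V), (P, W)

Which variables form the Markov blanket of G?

{B, C, F, K, L, M, N, P, V, W}

The Markov blanket of a node is its parents, its children, and the other parents of its children.
Children of G: N, P, V, W.
G has parents C, F.
Parents of each child, excluding G:
  N: B, M
  P: C, K
  V: B, F, L, N
  W: C, F, M, P
Taking the union gives {B, C, F, K, L, M, N, P, V, W}.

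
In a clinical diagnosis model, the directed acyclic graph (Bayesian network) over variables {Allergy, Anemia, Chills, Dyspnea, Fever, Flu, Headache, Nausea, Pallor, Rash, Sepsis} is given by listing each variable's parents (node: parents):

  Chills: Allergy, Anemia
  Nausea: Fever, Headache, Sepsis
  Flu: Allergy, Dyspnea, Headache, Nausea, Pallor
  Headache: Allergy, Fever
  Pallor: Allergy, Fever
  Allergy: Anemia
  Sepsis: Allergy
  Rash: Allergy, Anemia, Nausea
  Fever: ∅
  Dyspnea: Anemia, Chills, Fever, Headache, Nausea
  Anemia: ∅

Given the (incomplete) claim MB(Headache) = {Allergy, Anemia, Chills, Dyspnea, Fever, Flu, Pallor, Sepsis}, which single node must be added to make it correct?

Headache has children Dyspnea, Flu, Nausea.
Pa(Headache) = {Allergy, Fever}.
Co-parents of Headache (other parents of its children):
  parents(Nausea) \ {Headache} = {Fever, Sepsis}.
  Dyspnea also has parents Anemia, Chills, Fever, Nausea.
  parents(Flu) \ {Headache} = {Allergy, Dyspnea, Nausea, Pallor}.
MB(Headache) = {Allergy, Anemia, Chills, Dyspnea, Fever, Flu, Nausea, Pallor, Sepsis}.
Comparing with the claimed set, Nausea is missing.

Nausea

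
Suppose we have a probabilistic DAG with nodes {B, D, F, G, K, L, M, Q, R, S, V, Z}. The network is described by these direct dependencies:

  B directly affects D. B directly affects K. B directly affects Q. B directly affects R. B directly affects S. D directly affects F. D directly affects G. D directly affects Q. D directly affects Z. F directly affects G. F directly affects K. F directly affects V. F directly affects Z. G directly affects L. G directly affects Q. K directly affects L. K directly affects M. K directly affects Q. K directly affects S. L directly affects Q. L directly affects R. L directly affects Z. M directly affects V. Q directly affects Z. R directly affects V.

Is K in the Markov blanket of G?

K is a co-parent of G: both are parents of L, Q.
So K ∈ MB(G).

Yes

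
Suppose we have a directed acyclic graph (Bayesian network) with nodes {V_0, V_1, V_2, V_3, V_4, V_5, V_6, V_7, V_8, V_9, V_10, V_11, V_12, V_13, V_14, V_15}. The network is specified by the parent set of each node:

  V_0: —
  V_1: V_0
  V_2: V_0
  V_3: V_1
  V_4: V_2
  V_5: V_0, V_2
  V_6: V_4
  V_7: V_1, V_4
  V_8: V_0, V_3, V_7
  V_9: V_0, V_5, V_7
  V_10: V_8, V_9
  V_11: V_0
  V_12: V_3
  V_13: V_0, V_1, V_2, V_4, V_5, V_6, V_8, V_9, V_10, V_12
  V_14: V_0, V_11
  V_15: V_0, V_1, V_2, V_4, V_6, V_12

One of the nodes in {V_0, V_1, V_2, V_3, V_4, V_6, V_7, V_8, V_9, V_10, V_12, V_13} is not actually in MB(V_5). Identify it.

A node's Markov blanket = Pa ∪ Ch ∪ (parents of Ch other than the node itself).
Parents of V_5: V_0, V_2.
Ch(V_5) = {V_9, V_13}.
Parents of each child, excluding V_5:
  V_9 also has parents V_0, V_7.
  parents(V_13) \ {V_5} = {V_0, V_1, V_2, V_4, V_6, V_8, V_9, V_10, V_12}.
MB(V_5) = {V_0, V_1, V_2, V_4, V_6, V_7, V_8, V_9, V_10, V_12, V_13}.
V_3 is neither a parent, child, nor co-parent of V_5, so it does not belong.

V_3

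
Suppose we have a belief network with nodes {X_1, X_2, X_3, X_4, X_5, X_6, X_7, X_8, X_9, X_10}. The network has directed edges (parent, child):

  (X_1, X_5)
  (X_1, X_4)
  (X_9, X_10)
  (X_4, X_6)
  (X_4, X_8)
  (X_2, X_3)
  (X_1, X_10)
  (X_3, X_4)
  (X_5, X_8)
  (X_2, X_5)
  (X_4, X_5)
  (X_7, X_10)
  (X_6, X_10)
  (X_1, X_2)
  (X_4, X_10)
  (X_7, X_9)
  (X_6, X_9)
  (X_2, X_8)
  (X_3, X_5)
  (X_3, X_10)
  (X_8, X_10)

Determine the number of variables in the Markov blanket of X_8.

9

By definition, MB(X_8) is built from X_8's parents, X_8's children, and the co-parents of X_8.
X_8's children: X_10.
X_8 has parents X_2, X_4, X_5.
Co-parents of X_8 (other parents of its children):
  parents(X_10) \ {X_8} = {X_1, X_3, X_4, X_6, X_7, X_9}.
MB(X_8) = {X_1, X_2, X_3, X_4, X_5, X_6, X_7, X_9, X_10}, which has 9 nodes.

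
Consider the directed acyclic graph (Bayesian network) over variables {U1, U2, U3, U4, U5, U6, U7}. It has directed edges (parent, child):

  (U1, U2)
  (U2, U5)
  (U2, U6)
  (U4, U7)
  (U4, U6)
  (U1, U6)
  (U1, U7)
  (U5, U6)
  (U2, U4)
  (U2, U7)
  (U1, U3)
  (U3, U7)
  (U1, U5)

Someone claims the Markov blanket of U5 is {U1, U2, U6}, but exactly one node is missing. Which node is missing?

U4

A node's Markov blanket = Pa ∪ Ch ∪ (parents of Ch other than the node itself).
Ch(U5) = {U6}.
U5's parents: U1, U2.
Other parents of U5's children:
  U6: U1, U2, U4
MB(U5) = {U1, U2, U4, U6}.
Comparing with the claimed set, U4 is missing.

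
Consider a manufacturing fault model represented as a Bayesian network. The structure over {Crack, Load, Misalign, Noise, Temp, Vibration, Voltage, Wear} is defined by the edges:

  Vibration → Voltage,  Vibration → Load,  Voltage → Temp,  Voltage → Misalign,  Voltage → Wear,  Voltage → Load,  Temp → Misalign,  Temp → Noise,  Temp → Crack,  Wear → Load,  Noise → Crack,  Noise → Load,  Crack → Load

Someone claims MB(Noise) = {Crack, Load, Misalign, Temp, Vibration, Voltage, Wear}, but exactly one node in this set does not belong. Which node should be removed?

Misalign

By definition, MB(Noise) is built from Noise's parents, Noise's children, and the co-parents of Noise.
Noise has parent Temp.
Children of Noise: Crack, Load.
Other parents of Noise's children:
  Crack also has parent Temp.
  Load's other parents are Crack, Vibration, Voltage, Wear.
MB(Noise) = {Crack, Load, Temp, Vibration, Voltage, Wear}.
Misalign is neither a parent, child, nor co-parent of Noise, so it does not belong.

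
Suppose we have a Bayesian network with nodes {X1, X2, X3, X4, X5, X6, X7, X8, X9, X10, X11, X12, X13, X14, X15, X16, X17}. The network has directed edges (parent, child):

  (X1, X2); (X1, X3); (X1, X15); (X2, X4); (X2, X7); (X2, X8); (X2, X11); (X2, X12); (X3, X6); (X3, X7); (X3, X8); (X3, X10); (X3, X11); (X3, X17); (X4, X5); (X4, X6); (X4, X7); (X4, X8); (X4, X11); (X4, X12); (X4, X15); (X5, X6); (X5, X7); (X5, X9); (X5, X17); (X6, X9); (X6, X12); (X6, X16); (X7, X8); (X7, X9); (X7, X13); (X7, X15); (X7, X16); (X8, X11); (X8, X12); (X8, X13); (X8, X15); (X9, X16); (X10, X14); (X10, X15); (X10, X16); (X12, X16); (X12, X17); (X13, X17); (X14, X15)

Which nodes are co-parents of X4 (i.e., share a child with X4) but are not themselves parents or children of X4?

Children of X4: X5, X6, X7, X8, X11, X12, X15.
  X5 has no other parent.
  X6 also has parents X3, X5.
  X7's other parents are X2, X3, X5.
  X8's other parents are X2, X3, X7.
  X11 also has parents X2, X3, X8.
  X12 also has parents X2, X6, X8.
  X15's other parents are X1, X7, X8, X10, X14.
Excluding nodes already adjacent to X4 (X2, X5, X6, X7, X8, X11, X12, X15), the co-parent-only contribution is {X1, X3, X10, X14}.

{X1, X3, X10, X14}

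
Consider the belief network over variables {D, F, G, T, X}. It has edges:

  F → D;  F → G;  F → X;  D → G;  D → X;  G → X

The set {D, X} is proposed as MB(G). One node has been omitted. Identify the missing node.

F

A node's Markov blanket = Pa ∪ Ch ∪ (parents of Ch other than the node itself).
Parents of G: D, F.
G's children: X.
Parents of each child, excluding G:
  X's other parents are D, F.
MB(G) = {D, F, X}.
Comparing with the claimed set, F is missing.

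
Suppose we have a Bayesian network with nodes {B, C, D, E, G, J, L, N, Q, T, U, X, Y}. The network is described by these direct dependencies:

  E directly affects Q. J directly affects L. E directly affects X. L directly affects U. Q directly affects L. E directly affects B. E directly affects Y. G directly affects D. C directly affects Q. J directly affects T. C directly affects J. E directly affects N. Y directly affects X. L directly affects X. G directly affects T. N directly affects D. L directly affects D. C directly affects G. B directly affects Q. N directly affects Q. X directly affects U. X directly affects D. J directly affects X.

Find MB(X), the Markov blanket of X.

{D, E, G, J, L, N, U, Y}

Parents of X: E, J, L, Y.
X's children: D, U.
For each child, the remaining parents (spouses of X):
  parents(U) \ {X} = {L}.
  D's other parents are G, L, N.
Taking the union gives {D, E, G, J, L, N, U, Y}.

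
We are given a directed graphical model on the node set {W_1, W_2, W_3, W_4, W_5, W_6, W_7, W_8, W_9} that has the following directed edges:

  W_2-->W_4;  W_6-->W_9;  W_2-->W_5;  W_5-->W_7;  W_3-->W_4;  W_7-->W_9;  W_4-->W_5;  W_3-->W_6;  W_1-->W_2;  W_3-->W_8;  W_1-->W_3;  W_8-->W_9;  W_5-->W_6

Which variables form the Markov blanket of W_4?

W_4 has parents W_2, W_3.
W_4 has child W_5.
For each child, the remaining parents (spouses of W_4):
  parents(W_5) \ {W_4} = {W_2}.
Union: {W_2, W_3} ∪ {W_5} ∪ {W_2} = {W_2, W_3, W_5}.

{W_2, W_3, W_5}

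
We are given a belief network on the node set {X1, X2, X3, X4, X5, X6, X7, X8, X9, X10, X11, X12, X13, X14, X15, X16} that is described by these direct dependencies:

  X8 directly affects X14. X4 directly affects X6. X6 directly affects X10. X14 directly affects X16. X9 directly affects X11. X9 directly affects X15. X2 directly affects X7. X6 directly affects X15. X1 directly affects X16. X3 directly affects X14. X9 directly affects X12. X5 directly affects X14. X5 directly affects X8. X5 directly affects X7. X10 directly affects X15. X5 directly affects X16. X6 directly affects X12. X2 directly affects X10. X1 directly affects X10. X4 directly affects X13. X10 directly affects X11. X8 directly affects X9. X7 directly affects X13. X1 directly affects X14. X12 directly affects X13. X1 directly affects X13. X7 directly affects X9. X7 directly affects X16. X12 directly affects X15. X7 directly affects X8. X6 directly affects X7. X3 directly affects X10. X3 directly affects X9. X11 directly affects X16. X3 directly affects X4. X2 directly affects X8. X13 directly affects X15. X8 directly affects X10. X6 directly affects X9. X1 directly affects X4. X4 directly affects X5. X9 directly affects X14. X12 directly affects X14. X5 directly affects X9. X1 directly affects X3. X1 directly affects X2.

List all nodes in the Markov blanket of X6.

A node's Markov blanket = Pa ∪ Ch ∪ (parents of Ch other than the node itself).
Parents of X6: X4.
X6's children: X7, X9, X10, X12, X15.
For each child, the remaining parents (spouses of X6):
  X7: X2, X5
  X9: X3, X5, X7, X8
  X10: X1, X2, X3, X8
  X12: X9
  X15: X9, X10, X12, X13
MB(X6) = {X1, X2, X3, X4, X5, X7, X8, X9, X10, X12, X13, X15}.

{X1, X2, X3, X4, X5, X7, X8, X9, X10, X12, X13, X15}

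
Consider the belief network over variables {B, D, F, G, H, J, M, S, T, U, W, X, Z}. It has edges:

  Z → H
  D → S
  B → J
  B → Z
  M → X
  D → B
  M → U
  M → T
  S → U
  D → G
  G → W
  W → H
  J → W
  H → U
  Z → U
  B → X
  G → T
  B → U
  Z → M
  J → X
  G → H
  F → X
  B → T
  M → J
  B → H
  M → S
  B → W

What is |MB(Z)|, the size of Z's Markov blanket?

Z has parent B.
Z's children: H, M, U.
Parents of each child, excluding Z:
  M has no other parent.
  H's other parents are B, G, W.
  U's other parents are B, H, M, S.
MB(Z) = {B, G, H, M, S, U, W}, which has 7 nodes.

7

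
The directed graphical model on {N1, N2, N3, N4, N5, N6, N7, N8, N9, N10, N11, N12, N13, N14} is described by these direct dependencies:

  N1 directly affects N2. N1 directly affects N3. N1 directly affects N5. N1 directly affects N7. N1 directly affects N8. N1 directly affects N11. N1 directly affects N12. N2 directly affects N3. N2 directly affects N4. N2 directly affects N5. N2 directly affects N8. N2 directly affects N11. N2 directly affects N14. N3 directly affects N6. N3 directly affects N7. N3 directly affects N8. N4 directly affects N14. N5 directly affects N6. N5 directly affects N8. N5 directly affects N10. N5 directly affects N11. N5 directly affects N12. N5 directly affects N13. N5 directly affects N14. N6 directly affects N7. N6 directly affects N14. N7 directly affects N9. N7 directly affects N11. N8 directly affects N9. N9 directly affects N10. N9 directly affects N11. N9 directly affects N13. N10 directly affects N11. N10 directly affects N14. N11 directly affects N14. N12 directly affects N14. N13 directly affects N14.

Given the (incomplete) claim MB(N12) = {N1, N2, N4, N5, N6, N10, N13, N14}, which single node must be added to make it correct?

By definition, MB(N12) is built from N12's parents, N12's children, and the co-parents of N12.
Ch(N12) = {N14}.
N12 has parents N1, N5.
Other parents of N12's children:
  N14's other parents are N2, N4, N5, N6, N10, N11, N13.
MB(N12) = {N1, N2, N4, N5, N6, N10, N11, N13, N14}.
Comparing with the claimed set, N11 is missing.

N11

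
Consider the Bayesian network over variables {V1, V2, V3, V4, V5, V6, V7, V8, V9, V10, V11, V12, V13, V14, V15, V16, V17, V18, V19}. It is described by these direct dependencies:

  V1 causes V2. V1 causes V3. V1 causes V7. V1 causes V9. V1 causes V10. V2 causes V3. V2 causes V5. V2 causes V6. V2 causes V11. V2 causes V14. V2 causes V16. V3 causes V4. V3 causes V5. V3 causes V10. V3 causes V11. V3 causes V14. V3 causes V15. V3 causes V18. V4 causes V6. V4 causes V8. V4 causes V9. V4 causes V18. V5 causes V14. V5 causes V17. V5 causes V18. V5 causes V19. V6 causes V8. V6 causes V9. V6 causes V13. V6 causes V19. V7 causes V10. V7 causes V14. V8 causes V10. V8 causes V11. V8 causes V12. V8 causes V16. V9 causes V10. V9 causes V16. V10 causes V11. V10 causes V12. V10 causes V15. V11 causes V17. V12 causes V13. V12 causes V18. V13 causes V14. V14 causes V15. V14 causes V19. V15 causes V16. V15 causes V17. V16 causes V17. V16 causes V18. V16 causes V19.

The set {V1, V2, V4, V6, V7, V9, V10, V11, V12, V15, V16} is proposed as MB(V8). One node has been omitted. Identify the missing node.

Pa(V8) = {V4, V6}.
Ch(V8) = {V10, V11, V12, V16}.
Parents of each child, excluding V8:
  V10: V1, V3, V7, V9
  V11: V2, V3, V10
  V12: V10
  V16: V2, V9, V15
MB(V8) = {V1, V2, V3, V4, V6, V7, V9, V10, V11, V12, V15, V16}.
Comparing with the claimed set, V3 is missing.

V3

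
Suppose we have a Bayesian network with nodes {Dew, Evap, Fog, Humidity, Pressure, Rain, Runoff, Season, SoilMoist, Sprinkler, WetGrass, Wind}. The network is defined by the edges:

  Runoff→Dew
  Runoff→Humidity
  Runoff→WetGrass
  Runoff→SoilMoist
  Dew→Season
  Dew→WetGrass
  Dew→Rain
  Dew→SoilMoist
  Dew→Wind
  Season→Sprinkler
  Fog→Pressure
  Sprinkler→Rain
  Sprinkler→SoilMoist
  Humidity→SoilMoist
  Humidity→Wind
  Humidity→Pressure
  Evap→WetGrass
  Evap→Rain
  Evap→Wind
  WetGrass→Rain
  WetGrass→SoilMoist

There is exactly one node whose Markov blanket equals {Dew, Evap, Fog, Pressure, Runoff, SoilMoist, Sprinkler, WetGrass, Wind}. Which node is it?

The target node must have every member of {Dew, Evap, Fog, Pressure, Runoff, SoilMoist, Sprinkler, WetGrass, Wind} as a parent, child, or co-parent, and no others.
Parents of Humidity: Runoff; children: Pressure, SoilMoist, Wind; co-parents: Dew, Evap, Fog, Runoff, Sprinkler, WetGrass.
These exactly cover the given set, so the node is Humidity.

Humidity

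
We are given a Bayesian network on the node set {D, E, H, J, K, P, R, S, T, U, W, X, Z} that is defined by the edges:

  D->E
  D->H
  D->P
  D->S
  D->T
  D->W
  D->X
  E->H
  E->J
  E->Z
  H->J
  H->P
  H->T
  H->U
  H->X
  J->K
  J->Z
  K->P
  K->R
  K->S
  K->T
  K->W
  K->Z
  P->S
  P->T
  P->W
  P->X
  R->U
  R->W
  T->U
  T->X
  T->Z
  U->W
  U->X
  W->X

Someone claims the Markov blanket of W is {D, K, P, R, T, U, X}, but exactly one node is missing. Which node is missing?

Parents of W: D, K, P, R, U.
W has child X.
Parents of each child, excluding W:
  X also has parents D, H, P, T, U.
MB(W) = {D, H, K, P, R, T, U, X}.
Comparing with the claimed set, H is missing.

H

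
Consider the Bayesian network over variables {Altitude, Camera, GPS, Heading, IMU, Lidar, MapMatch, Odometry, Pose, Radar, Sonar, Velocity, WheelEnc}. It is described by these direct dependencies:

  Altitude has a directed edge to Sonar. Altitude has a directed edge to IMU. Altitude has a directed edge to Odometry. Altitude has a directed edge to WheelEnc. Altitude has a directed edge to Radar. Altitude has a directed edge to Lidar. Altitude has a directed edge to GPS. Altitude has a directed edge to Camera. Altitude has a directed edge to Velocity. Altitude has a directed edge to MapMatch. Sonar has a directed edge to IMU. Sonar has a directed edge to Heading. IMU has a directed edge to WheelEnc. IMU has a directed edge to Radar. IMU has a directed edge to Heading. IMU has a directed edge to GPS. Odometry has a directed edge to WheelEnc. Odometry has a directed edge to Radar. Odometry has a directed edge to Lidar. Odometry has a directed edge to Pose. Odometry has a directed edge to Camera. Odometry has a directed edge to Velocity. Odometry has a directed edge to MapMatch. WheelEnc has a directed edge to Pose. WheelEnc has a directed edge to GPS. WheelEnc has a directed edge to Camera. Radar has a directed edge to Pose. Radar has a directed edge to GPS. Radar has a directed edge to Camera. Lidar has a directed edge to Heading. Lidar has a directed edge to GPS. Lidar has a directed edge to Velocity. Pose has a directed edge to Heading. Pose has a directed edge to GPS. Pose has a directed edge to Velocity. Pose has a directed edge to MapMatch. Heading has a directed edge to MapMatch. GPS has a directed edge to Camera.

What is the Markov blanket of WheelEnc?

{Altitude, Camera, GPS, IMU, Lidar, Odometry, Pose, Radar}

A node's Markov blanket = Pa ∪ Ch ∪ (parents of Ch other than the node itself).
Parents of WheelEnc: Altitude, IMU, Odometry.
Ch(WheelEnc) = {Camera, GPS, Pose}.
For each child, the remaining parents (spouses of WheelEnc):
  parents(Pose) \ {WheelEnc} = {Odometry, Radar}.
  parents(GPS) \ {WheelEnc} = {Altitude, IMU, Lidar, Pose, Radar}.
  Camera's other parents are Altitude, GPS, Odometry, Radar.
Union: {Altitude, IMU, Odometry} ∪ {Camera, GPS, Pose} ∪ {Altitude, GPS, IMU, Lidar, Odometry, Pose, Radar} = {Altitude, Camera, GPS, IMU, Lidar, Odometry, Pose, Radar}.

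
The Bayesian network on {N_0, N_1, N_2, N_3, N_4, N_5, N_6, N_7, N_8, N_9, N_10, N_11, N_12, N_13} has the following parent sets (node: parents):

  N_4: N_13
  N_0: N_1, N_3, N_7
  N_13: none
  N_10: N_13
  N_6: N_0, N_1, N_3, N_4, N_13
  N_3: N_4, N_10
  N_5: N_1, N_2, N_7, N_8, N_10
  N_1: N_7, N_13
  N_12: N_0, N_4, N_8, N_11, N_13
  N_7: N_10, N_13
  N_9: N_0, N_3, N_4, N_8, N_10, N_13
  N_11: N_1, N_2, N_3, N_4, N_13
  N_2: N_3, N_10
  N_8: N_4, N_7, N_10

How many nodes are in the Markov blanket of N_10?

10

A node's Markov blanket = Pa ∪ Ch ∪ (parents of Ch other than the node itself).
N_10's parents: N_13.
Children of N_10: N_2, N_3, N_5, N_7, N_8, N_9.
Other parents of N_10's children:
  N_7's other parent is N_13.
  N_3 also has parent N_4.
  N_2's other parent is N_3.
  N_8's other parents are N_4, N_7.
  N_5 also has parents N_1, N_2, N_7, N_8.
  N_9's other parents are N_0, N_3, N_4, N_8, N_13.
MB(N_10) = {N_0, N_1, N_2, N_3, N_4, N_5, N_7, N_8, N_9, N_13}, which has 10 nodes.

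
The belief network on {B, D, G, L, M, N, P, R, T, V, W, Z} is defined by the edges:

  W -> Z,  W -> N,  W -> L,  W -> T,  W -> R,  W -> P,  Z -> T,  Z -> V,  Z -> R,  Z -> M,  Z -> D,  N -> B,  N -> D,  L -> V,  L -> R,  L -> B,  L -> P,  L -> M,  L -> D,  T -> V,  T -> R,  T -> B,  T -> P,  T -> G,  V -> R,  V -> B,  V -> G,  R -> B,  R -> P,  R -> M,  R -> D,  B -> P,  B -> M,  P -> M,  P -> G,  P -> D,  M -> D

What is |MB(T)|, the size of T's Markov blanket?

9

T has parents W, Z.
T's children: B, G, P, R, V.
Other parents of T's children:
  V: L, Z
  R: L, V, W, Z
  B: L, N, R, V
  P: B, L, R, W
  G: P, V
MB(T) = {B, G, L, N, P, R, V, W, Z}, which has 9 nodes.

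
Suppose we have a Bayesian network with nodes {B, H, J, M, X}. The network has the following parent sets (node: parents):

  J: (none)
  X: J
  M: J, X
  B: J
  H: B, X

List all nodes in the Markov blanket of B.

{H, J, X}

A node's Markov blanket = Pa ∪ Ch ∪ (parents of Ch other than the node itself).
B's children: H.
B's parents: J.
For each child, the remaining parents (spouses of B):
  H's other parent is X.
MB(B) = {H, J, X}.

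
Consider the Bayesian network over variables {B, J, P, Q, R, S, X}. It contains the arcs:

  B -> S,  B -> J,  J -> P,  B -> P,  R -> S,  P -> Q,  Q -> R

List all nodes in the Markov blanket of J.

{B, P}

J has child P.
Parents of J: B.
For each child, the remaining parents (spouses of J):
  P's other parent is B.
MB(J) = {B, P}.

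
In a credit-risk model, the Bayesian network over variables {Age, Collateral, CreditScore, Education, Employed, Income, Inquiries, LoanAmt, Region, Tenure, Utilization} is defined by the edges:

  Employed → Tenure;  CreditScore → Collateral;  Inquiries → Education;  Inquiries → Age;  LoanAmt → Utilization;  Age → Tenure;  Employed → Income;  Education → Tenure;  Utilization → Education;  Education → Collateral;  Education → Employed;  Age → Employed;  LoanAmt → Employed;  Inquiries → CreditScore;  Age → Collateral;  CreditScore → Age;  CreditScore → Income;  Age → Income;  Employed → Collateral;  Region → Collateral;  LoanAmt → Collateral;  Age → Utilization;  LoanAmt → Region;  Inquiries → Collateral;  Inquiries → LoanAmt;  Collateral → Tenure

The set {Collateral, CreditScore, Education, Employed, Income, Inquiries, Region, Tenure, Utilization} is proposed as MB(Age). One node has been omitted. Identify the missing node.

LoanAmt

Recall MB(v) = parents ∪ children ∪ spouses, where spouses are the other parents of v's children.
Pa(Age) = {CreditScore, Inquiries}.
Ch(Age) = {Collateral, Employed, Income, Tenure, Utilization}.
For each child, the remaining parents (spouses of Age):
  Utilization's other parent is LoanAmt.
  Employed also has parents Education, LoanAmt.
  Collateral's other parents are CreditScore, Education, Employed, Inquiries, LoanAmt, Region.
  parents(Income) \ {Age} = {CreditScore, Employed}.
  Tenure also has parents Collateral, Education, Employed.
MB(Age) = {Collateral, CreditScore, Education, Employed, Income, Inquiries, LoanAmt, Region, Tenure, Utilization}.
Comparing with the claimed set, LoanAmt is missing.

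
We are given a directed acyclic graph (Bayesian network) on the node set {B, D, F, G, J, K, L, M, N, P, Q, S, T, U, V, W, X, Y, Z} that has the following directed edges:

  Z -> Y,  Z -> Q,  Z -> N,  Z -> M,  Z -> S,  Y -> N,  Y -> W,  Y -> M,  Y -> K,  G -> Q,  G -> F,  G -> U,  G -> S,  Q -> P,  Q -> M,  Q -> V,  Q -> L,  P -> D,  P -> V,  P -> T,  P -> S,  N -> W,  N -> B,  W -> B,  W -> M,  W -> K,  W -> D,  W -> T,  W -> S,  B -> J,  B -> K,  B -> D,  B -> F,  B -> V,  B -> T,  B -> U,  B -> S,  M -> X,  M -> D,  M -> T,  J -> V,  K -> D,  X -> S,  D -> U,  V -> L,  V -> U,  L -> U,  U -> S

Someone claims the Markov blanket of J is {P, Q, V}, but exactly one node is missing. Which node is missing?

B

J's parents: B.
J has child V.
Co-parents of J (other parents of its children):
  V's other parents are B, P, Q.
MB(J) = {B, P, Q, V}.
Comparing with the claimed set, B is missing.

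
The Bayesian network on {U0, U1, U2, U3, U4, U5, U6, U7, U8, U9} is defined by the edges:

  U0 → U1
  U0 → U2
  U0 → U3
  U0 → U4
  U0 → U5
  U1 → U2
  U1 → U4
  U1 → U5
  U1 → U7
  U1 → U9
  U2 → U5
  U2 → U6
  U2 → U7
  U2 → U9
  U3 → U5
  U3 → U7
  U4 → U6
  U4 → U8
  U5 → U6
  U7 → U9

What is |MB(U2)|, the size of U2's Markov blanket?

8

Children of U2: U5, U6, U7, U9.
Pa(U2) = {U0, U1}.
Parents of each child, excluding U2:
  U5: U0, U1, U3
  U6: U4, U5
  U7: U1, U3
  U9: U1, U7
MB(U2) = {U0, U1, U3, U4, U5, U6, U7, U9}, which has 8 nodes.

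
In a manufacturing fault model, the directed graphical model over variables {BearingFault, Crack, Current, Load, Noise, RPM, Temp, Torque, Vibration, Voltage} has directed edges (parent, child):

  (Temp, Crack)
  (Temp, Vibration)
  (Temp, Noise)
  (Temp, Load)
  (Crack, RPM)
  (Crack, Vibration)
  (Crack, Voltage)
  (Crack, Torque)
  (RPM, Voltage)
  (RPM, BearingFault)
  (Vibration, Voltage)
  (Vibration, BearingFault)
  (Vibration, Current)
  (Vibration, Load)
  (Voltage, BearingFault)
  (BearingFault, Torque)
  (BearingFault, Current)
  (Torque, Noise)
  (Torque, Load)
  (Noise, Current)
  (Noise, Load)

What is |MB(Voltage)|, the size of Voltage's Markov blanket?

4

Recall MB(v) = parents ∪ children ∪ spouses, where spouses are the other parents of v's children.
Parents of Voltage: Crack, RPM, Vibration.
Voltage's children: BearingFault.
For each child, the remaining parents (spouses of Voltage):
  parents(BearingFault) \ {Voltage} = {RPM, Vibration}.
MB(Voltage) = {BearingFault, Crack, RPM, Vibration}, which has 4 nodes.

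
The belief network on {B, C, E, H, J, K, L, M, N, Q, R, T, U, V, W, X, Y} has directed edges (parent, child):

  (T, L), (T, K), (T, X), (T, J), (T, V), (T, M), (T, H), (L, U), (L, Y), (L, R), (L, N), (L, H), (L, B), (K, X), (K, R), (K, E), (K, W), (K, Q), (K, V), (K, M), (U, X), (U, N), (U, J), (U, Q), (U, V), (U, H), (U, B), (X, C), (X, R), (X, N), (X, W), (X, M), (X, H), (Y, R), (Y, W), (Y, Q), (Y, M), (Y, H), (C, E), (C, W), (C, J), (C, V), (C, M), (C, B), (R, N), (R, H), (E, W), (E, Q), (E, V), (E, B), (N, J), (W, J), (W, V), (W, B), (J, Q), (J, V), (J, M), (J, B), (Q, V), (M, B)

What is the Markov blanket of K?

By definition, MB(K) is built from K's parents, K's children, and the co-parents of K.
K's parents: T.
K has children E, M, Q, R, V, W, X.
Other parents of K's children:
  X also has parents T, U.
  parents(R) \ {K} = {L, X, Y}.
  E's other parent is C.
  W also has parents C, E, X, Y.
  Q's other parents are E, J, U, Y.
  V's other parents are C, E, J, Q, T, U, W.
  M's other parents are C, J, T, X, Y.
MB(K) = {C, E, J, L, M, Q, R, T, U, V, W, X, Y}.

{C, E, J, L, M, Q, R, T, U, V, W, X, Y}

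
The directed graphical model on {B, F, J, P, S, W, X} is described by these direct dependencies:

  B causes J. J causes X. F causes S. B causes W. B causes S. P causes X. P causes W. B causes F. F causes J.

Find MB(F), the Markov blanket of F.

{B, J, S}

F has parent B.
Ch(F) = {J, S}.
For each child, the remaining parents (spouses of F):
  J also has parent B.
  S's other parent is B.
Taking the union gives {B, J, S}.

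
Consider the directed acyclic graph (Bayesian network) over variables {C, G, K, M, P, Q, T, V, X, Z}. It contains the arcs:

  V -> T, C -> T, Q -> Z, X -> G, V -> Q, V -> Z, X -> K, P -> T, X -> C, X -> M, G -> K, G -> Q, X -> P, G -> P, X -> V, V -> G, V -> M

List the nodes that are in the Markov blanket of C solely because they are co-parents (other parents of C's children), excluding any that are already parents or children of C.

Children of C: T.
  T: P, V
Excluding nodes already adjacent to C (T, X), the co-parent-only contribution is {P, V}.

{P, V}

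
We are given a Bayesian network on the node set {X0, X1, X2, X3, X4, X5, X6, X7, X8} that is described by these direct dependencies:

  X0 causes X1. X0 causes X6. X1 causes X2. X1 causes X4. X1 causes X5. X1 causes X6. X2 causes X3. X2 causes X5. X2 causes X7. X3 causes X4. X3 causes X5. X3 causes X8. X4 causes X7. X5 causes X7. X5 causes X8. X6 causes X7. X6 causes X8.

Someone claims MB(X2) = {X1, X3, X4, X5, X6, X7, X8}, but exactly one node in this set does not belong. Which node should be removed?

X8

X2's parents: X1.
X2 has children X3, X5, X7.
For each child, the remaining parents (spouses of X2):
  X3: no additional parents.
  X5's other parents are X1, X3.
  X7's other parents are X4, X5, X6.
MB(X2) = {X1, X3, X4, X5, X6, X7}.
X8 is neither a parent, child, nor co-parent of X2, so it does not belong.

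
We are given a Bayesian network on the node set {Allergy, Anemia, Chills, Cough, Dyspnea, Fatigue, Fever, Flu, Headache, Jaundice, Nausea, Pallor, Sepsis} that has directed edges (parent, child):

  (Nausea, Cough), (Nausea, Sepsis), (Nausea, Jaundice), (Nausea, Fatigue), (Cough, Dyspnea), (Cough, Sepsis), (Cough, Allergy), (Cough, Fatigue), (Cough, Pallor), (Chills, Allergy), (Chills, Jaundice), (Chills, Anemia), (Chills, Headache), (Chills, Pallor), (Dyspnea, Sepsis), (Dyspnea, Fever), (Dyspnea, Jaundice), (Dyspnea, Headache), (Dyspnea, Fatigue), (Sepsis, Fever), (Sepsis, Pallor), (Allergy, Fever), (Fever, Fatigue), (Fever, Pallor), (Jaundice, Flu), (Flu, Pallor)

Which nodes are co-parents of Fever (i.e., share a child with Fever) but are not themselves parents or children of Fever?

Children of Fever: Fatigue, Pallor.
  Fatigue: Cough, Dyspnea, Nausea
  Pallor: Chills, Cough, Flu, Sepsis
Excluding nodes already adjacent to Fever (Allergy, Dyspnea, Fatigue, Pallor, Sepsis), the co-parent-only contribution is {Chills, Cough, Flu, Nausea}.

{Chills, Cough, Flu, Nausea}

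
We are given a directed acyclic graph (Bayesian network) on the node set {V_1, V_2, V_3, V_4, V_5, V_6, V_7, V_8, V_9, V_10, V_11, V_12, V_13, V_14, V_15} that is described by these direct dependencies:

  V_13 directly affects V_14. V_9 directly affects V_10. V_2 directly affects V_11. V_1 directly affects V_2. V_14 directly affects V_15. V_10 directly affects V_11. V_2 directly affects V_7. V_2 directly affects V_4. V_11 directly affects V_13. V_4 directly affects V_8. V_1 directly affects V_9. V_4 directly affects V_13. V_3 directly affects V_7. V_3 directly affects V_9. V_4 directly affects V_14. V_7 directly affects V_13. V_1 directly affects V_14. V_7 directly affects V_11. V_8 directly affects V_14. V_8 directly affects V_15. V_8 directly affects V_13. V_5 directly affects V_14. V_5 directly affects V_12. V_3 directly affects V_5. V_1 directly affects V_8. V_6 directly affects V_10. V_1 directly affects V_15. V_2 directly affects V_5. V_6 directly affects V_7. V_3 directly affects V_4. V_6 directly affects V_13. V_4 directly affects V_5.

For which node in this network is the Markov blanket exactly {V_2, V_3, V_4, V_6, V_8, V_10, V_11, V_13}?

V_7

The target node must have every member of {V_2, V_3, V_4, V_6, V_8, V_10, V_11, V_13} as a parent, child, or co-parent, and no others.
Parents of V_7: V_2, V_3, V_6; children: V_11, V_13; co-parents: V_2, V_4, V_6, V_8, V_10, V_11.
These exactly cover the given set, so the node is V_7.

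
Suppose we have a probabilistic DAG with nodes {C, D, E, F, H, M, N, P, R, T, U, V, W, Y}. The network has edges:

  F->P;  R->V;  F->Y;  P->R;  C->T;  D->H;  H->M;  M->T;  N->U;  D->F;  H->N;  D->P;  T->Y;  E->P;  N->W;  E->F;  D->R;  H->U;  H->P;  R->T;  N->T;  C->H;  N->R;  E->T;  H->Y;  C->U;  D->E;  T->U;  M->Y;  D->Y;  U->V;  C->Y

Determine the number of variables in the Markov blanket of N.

10

N has children R, T, U, W.
N's parents: H.
Other parents of N's children:
  R also has parents D, P.
  T also has parents C, E, M, R.
  U's other parents are C, H, T.
  W: no additional parents.
MB(N) = {C, D, E, H, M, P, R, T, U, W}, which has 10 nodes.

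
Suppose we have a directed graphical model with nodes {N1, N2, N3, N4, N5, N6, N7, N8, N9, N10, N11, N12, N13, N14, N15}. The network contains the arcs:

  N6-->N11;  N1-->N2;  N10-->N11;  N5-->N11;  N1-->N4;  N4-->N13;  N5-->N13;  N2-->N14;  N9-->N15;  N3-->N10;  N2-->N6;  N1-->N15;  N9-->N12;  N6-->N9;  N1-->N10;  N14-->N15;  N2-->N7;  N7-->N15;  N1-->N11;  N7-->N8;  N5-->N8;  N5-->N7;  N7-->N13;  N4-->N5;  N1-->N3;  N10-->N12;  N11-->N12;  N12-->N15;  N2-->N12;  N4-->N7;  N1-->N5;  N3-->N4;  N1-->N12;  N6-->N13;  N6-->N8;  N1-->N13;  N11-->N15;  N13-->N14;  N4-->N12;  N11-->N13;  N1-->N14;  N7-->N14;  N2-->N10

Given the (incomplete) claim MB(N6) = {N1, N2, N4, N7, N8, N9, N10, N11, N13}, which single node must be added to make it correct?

N5

N6 has children N8, N9, N11, N13.
Parents of N6: N2.
For each child, the remaining parents (spouses of N6):
  N8: N5, N7
  N9: —
  N11: N1, N5, N10
  N13: N1, N4, N5, N7, N11
MB(N6) = {N1, N2, N4, N5, N7, N8, N9, N10, N11, N13}.
Comparing with the claimed set, N5 is missing.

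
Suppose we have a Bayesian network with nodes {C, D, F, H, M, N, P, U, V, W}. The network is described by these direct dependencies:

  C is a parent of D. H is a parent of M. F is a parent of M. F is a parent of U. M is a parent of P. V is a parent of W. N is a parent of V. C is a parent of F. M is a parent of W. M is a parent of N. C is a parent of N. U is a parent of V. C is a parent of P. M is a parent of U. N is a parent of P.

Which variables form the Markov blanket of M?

The Markov blanket of a node is its parents, its children, and the other parents of its children.
Pa(M) = {F, H}.
M has children N, P, U, W.
For each child, the remaining parents (spouses of M):
  N's other parent is C.
  P's other parents are C, N.
  U also has parent F.
  W also has parent V.
Taking the union gives {C, F, H, N, P, U, V, W}.

{C, F, H, N, P, U, V, W}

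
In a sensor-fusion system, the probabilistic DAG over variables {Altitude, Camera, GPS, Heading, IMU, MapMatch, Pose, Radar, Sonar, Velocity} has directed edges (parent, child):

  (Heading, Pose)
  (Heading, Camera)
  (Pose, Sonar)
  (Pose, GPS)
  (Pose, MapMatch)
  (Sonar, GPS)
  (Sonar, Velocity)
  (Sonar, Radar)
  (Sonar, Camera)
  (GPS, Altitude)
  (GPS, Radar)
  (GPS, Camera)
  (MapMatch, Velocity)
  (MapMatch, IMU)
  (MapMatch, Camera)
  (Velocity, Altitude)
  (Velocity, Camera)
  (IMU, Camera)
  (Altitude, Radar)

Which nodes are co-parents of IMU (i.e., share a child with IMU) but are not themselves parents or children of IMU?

{GPS, Heading, Sonar, Velocity}

Children of IMU: Camera.
  parents(Camera) \ {IMU} = {GPS, Heading, MapMatch, Sonar, Velocity}.
Excluding nodes already adjacent to IMU (Camera, MapMatch), the co-parent-only contribution is {GPS, Heading, Sonar, Velocity}.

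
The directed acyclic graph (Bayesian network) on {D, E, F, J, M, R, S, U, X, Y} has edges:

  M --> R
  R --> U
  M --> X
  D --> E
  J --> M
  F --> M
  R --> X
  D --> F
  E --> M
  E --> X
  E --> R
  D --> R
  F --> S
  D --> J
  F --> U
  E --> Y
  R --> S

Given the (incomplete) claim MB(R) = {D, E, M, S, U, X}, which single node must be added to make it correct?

The Markov blanket of a node is its parents, its children, and the other parents of its children.
Children of R: S, U, X.
Parents of R: D, E, M.
Other parents of R's children:
  parents(S) \ {R} = {F}.
  U also has parent F.
  X also has parents E, M.
MB(R) = {D, E, F, M, S, U, X}.
Comparing with the claimed set, F is missing.

F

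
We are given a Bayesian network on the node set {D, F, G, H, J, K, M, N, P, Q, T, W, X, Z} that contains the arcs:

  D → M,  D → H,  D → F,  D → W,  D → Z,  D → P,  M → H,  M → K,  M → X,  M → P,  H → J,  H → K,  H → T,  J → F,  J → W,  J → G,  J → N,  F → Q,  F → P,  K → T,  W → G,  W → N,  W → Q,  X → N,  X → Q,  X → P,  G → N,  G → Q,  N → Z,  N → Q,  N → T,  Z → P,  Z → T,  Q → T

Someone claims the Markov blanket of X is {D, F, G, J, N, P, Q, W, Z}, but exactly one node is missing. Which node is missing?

M

The Markov blanket of a node is its parents, its children, and the other parents of its children.
X has parent M.
Ch(X) = {N, P, Q}.
Co-parents of X (other parents of its children):
  parents(N) \ {X} = {G, J, W}.
  parents(Q) \ {X} = {F, G, N, W}.
  P's other parents are D, F, M, Z.
MB(X) = {D, F, G, J, M, N, P, Q, W, Z}.
Comparing with the claimed set, M is missing.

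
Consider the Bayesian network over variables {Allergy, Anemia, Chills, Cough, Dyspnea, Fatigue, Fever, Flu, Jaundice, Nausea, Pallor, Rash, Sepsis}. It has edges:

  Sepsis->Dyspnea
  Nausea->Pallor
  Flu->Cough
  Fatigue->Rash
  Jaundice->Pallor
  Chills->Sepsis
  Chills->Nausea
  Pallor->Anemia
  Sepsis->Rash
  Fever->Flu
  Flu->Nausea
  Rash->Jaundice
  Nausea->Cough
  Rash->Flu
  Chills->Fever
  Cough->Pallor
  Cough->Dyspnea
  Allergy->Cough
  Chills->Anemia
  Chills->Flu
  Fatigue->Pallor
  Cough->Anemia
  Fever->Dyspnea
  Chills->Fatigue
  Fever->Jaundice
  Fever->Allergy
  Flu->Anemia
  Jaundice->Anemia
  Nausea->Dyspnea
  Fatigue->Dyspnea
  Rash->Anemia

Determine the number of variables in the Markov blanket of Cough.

By definition, MB(Cough) is built from Cough's parents, Cough's children, and the co-parents of Cough.
Pa(Cough) = {Allergy, Flu, Nausea}.
Ch(Cough) = {Anemia, Dyspnea, Pallor}.
Parents of each child, excluding Cough:
  Dyspnea: Fatigue, Fever, Nausea, Sepsis
  Pallor: Fatigue, Jaundice, Nausea
  Anemia: Chills, Flu, Jaundice, Pallor, Rash
MB(Cough) = {Allergy, Anemia, Chills, Dyspnea, Fatigue, Fever, Flu, Jaundice, Nausea, Pallor, Rash, Sepsis}, which has 12 nodes.

12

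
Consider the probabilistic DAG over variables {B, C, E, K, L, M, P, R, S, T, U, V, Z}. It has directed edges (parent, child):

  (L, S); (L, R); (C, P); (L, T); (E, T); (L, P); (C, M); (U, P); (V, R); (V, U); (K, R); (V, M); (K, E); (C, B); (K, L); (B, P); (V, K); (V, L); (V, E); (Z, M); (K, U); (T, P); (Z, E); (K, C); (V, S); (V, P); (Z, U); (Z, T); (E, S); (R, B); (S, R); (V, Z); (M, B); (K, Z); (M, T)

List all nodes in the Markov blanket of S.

The Markov blanket of a node is its parents, its children, and the other parents of its children.
Parents of S: E, L, V.
S's children: R.
Parents of each child, excluding S:
  R: K, L, V
So the Markov blanket of S is {E, K, L, R, V}.

{E, K, L, R, V}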